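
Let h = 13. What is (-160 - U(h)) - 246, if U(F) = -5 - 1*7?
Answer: -394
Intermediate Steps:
U(F) = -12 (U(F) = -5 - 7 = -12)
(-160 - U(h)) - 246 = (-160 - 1*(-12)) - 246 = (-160 + 12) - 246 = -148 - 246 = -394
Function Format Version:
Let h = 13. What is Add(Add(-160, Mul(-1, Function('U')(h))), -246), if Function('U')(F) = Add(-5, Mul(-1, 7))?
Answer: -394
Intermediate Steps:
Function('U')(F) = -12 (Function('U')(F) = Add(-5, -7) = -12)
Add(Add(-160, Mul(-1, Function('U')(h))), -246) = Add(Add(-160, Mul(-1, -12)), -246) = Add(Add(-160, 12), -246) = Add(-148, -246) = -394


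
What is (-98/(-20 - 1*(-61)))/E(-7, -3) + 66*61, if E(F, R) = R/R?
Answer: 164968/41 ≈ 4023.6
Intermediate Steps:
E(F, R) = 1
(-98/(-20 - 1*(-61)))/E(-7, -3) + 66*61 = -98/(-20 - 1*(-61))/1 + 66*61 = -98/(-20 + 61)*1 + 4026 = -98/41*1 + 4026 = -98/41 + 4026 = 164968/41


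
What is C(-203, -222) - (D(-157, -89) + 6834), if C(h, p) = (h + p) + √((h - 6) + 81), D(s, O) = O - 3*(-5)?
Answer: -7185 + 8*I*√2 ≈ -7185.0 + 11.314*I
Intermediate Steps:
D(s, O) = 15 + O (D(s, O) = O + 15 = 15 + O)
C(h, p) = h + p + √(75 + h) (C(h, p) = (h + p) + √((-6 + h) + 81) = (h + p) + √(75 + h) = h + p + √(75 + h))
C(-203, -222) - (D(-157, -89) + 6834) = (-203 - 222 + √(75 - 203)) - ((15 - 89) + 6834) = (-203 - 222 + √(-128)) - (-74 + 6834) = (-203 - 222 + 8*I*√2) - 1*6760 = (-425 + 8*I*√2) - 6760 = -7185 + 8*I*√2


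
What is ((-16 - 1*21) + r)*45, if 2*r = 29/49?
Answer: -161865/98 ≈ -1651.7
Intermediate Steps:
r = 29/98 (r = (29/49)/2 = (29*(1/49))/2 = (½)*(29/49) = 29/98 ≈ 0.29592)
((-16 - 1*21) + r)*45 = ((-16 - 1*21) + 29/98)*45 = ((-16 - 21) + 29/98)*45 = (-37 + 29/98)*45 = -3597/98*45 = -161865/98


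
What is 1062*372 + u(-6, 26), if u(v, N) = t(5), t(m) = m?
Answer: 395069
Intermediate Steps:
u(v, N) = 5
1062*372 + u(-6, 26) = 1062*372 + 5 = 395064 + 5 = 395069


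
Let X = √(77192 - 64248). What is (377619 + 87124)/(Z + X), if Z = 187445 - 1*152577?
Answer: 4051164731/303941120 - 464743*√809/303941120 ≈ 13.285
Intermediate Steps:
Z = 34868 (Z = 187445 - 152577 = 34868)
X = 4*√809 (X = √12944 = 4*√809 ≈ 113.77)
(377619 + 87124)/(Z + X) = (377619 + 87124)/(34868 + 4*√809) = 464743/(34868 + 4*√809)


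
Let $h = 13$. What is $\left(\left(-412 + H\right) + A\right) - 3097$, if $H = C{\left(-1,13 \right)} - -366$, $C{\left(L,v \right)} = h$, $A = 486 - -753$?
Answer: $-1891$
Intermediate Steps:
$A = 1239$ ($A = 486 + 753 = 1239$)
$C{\left(L,v \right)} = 13$
$H = 379$ ($H = 13 - -366 = 13 + 366 = 379$)
$\left(\left(-412 + H\right) + A\right) - 3097 = \left(\left(-412 + 379\right) + 1239\right) - 3097 = \left(-33 + 1239\right) - 3097 = 1206 - 3097 = -1891$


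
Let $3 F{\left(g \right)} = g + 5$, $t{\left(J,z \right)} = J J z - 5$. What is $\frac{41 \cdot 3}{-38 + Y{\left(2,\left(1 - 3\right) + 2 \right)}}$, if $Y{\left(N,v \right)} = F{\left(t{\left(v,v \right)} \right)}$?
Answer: $- \frac{123}{38} \approx -3.2368$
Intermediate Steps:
$t{\left(J,z \right)} = -5 + z J^{2}$ ($t{\left(J,z \right)} = J^{2} z - 5 = z J^{2} - 5 = -5 + z J^{2}$)
$F{\left(g \right)} = \frac{5}{3} + \frac{g}{3}$ ($F{\left(g \right)} = \frac{g + 5}{3} = \frac{5 + g}{3} = \frac{5}{3} + \frac{g}{3}$)
$Y{\left(N,v \right)} = \frac{v^{3}}{3}$ ($Y{\left(N,v \right)} = \frac{5}{3} + \frac{-5 + v v^{2}}{3} = \frac{5}{3} + \frac{-5 + v^{3}}{3} = \frac{5}{3} + \left(- \frac{5}{3} + \frac{v^{3}}{3}\right) = \frac{v^{3}}{3}$)
$\frac{41 \cdot 3}{-38 + Y{\left(2,\left(1 - 3\right) + 2 \right)}} = \frac{41 \cdot 3}{-38 + \frac{\left(\left(1 - 3\right) + 2\right)^{3}}{3}} = \frac{123}{-38 + \frac{\left(-2 + 2\right)^{3}}{3}} = \frac{123}{-38 + \frac{0^{3}}{3}} = \frac{123}{-38 + \frac{1}{3} \cdot 0} = \frac{123}{-38 + 0} = \frac{123}{-38} = 123 \left(- \frac{1}{38}\right) = - \frac{123}{38}$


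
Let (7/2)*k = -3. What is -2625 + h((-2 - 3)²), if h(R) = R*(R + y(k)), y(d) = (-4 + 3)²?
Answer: -1975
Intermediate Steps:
k = -6/7 (k = (2/7)*(-3) = -6/7 ≈ -0.85714)
y(d) = 1 (y(d) = (-1)² = 1)
h(R) = R*(1 + R) (h(R) = R*(R + 1) = R*(1 + R))
-2625 + h((-2 - 3)²) = -2625 + (-2 - 3)²*(1 + (-2 - 3)²) = -2625 + (-5)²*(1 + (-5)²) = -2625 + 25*(1 + 25) = -2625 + 25*26 = -2625 + 650 = -1975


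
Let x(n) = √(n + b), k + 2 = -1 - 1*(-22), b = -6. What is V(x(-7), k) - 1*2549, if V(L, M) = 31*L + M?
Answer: -2530 + 31*I*√13 ≈ -2530.0 + 111.77*I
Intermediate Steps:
k = 19 (k = -2 + (-1 - 1*(-22)) = -2 + (-1 + 22) = -2 + 21 = 19)
x(n) = √(-6 + n) (x(n) = √(n - 6) = √(-6 + n))
V(L, M) = M + 31*L
V(x(-7), k) - 1*2549 = (19 + 31*√(-6 - 7)) - 1*2549 = (19 + 31*√(-13)) - 2549 = (19 + 31*(I*√13)) - 2549 = (19 + 31*I*√13) - 2549 = -2530 + 31*I*√13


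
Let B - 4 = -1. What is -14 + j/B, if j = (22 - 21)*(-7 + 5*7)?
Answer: -14/3 ≈ -4.6667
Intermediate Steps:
B = 3 (B = 4 - 1 = 3)
j = 28 (j = 1*(-7 + 35) = 1*28 = 28)
-14 + j/B = -14 + 28/3 = -14/3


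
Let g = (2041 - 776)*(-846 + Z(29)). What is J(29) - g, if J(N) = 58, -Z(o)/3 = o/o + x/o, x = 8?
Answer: 31177607/29 ≈ 1.0751e+6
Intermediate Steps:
Z(o) = -3 - 24/o (Z(o) = -3*(o/o + 8/o) = -3*(1 + 8/o) = -3 - 24/o)
g = -31175925/29 (g = (2041 - 776)*(-846 + (-3 - 24/29)) = 1265*(-846 + (-3 - 24*1/29)) = 1265*(-846 + (-3 - 24/29)) = 1265*(-846 - 111/29) = 1265*(-24645/29) = -31175925/29 ≈ -1.0750e+6)
J(29) - g = 58 - 1*(-31175925/29) = 58 + 31175925/29 = 31177607/29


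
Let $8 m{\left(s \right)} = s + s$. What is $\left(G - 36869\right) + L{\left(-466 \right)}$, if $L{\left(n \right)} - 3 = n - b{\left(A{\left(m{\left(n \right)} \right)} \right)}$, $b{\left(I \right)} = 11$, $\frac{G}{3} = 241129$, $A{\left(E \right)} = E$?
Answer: $686044$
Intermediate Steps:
$m{\left(s \right)} = \frac{s}{4}$ ($m{\left(s \right)} = \frac{s + s}{8} = \frac{2 s}{8} = \frac{s}{4}$)
$G = 723387$ ($G = 3 \cdot 241129 = 723387$)
$L{\left(n \right)} = -8 + n$ ($L{\left(n \right)} = 3 + \left(n - 11\right) = 3 + \left(-11 + n\right) = -8 + n$)
$\left(G - 36869\right) + L{\left(-466 \right)} = \left(723387 - 36869\right) - 474 = 686518 - 474 = 686044$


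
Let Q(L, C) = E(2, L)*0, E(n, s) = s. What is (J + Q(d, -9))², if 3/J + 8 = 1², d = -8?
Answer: 9/49 ≈ 0.18367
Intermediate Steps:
J = -3/7 (J = 3/(-8 + 1²) = 3/(-8 + 1) = 3/(-7) = 3*(-⅐) = -3/7 ≈ -0.42857)
Q(L, C) = 0 (Q(L, C) = L*0 = 0)
(J + Q(d, -9))² = (-3/7 + 0)² = (-3/7)² = 9/49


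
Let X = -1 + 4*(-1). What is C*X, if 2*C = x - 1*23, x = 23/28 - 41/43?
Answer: 139255/2408 ≈ 57.830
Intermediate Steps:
X = -5 (X = -1 - 4 = -5)
x = -159/1204 (x = 23*(1/28) - 41*1/43 = 23/28 - 41/43 = -159/1204 ≈ -0.13206)
C = -27851/2408 (C = (-159/1204 - 1*23)/2 = (-159/1204 - 23)/2 = (½)*(-27851/1204) = -27851/2408 ≈ -11.566)
C*X = -27851/2408*(-5) = 139255/2408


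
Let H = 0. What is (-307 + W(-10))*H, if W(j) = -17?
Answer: 0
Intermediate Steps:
(-307 + W(-10))*H = (-307 - 17)*0 = -324*0 = 0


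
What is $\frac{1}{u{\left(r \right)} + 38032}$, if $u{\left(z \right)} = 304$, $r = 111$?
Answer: $\frac{1}{38336} \approx 2.6085 \cdot 10^{-5}$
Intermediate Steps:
$\frac{1}{u{\left(r \right)} + 38032} = \frac{1}{304 + 38032} = \frac{1}{38336}$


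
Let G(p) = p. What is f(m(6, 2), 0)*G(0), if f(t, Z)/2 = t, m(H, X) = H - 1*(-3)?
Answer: 0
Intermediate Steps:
m(H, X) = 3 + H (m(H, X) = H + 3 = 3 + H)
f(t, Z) = 2*t
f(m(6, 2), 0)*G(0) = (2*(3 + 6))*0 = (2*9)*0 = 18*0 = 0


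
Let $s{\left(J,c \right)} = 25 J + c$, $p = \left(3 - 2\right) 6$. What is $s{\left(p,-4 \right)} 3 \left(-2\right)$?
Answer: $-876$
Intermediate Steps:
$p = 6$ ($p = 1 \cdot 6 = 6$)
$s{\left(J,c \right)} = c + 25 J$
$s{\left(p,-4 \right)} 3 \left(-2\right) = \left(-4 + 25 \cdot 6\right) 3 \left(-2\right) = \left(-4 + 150\right) \left(-6\right) = 146 \left(-6\right) = -876$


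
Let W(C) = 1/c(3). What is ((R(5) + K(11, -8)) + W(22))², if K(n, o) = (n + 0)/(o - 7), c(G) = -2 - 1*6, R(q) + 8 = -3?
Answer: 2024929/14400 ≈ 140.62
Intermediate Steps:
R(q) = -11 (R(q) = -8 - 3 = -11)
c(G) = -8 (c(G) = -2 - 6 = -8)
K(n, o) = n/(-7 + o)
W(C) = -⅛ (W(C) = 1/(-8) = -⅛)
((R(5) + K(11, -8)) + W(22))² = ((-11 + 11/(-7 - 8)) - ⅛)² = ((-11 + 11/(-15)) - ⅛)² = ((-11 + 11*(-1/15)) - ⅛)² = ((-11 - 11/15) - ⅛)² = (-176/15 - ⅛)² = (-1423/120)² = 2024929/14400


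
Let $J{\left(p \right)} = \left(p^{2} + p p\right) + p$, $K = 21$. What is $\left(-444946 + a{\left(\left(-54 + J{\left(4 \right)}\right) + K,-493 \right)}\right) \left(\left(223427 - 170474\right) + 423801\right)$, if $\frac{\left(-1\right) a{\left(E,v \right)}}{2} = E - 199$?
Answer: $-211942897716$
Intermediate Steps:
$J{\left(p \right)} = p + 2 p^{2}$ ($J{\left(p \right)} = \left(p^{2} + p^{2}\right) + p = 2 p^{2} + p = p + 2 p^{2}$)
$a{\left(E,v \right)} = 398 - 2 E$ ($a{\left(E,v \right)} = - 2 \left(E - 199\right) = - 2 \left(-199 + E\right) = 398 - 2 E$)
$\left(-444946 + a{\left(\left(-54 + J{\left(4 \right)}\right) + K,-493 \right)}\right) \left(\left(223427 - 170474\right) + 423801\right) = \left(-444946 + \left(398 - 2 \left(\left(-54 + 4 \left(1 + 2 \cdot 4\right)\right) + 21\right)\right)\right) \left(\left(223427 - 170474\right) + 423801\right) = \left(-444946 + \left(398 - 2 \left(\left(-54 + 4 \left(1 + 8\right)\right) + 21\right)\right)\right) \left(52953 + 423801\right) = \left(-444946 + \left(398 - 2 \left(\left(-54 + 4 \cdot 9\right) + 21\right)\right)\right) 476754 = \left(-444946 + \left(398 - 2 \left(\left(-54 + 36\right) + 21\right)\right)\right) 476754 = \left(-444946 + \left(398 - 2 \left(-18 + 21\right)\right)\right) 476754 = \left(-444946 + \left(398 - 6\right)\right) 476754 = \left(-444946 + 392\right) 476754 = \left(-444554\right) 476754 = -211942897716$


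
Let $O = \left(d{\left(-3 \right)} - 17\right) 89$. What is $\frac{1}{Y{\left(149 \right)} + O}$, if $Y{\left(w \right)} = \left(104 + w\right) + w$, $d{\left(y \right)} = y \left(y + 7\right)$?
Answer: $- \frac{1}{2179} \approx -0.00045893$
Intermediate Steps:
$d{\left(y \right)} = y \left(7 + y\right)$
$Y{\left(w \right)} = 104 + 2 w$
$O = -2581$ ($O = \left(- 3 \left(7 - 3\right) - 17\right) 89 = \left(\left(-3\right) 4 - 17\right) 89 = \left(-12 - 17\right) 89 = \left(-29\right) 89 = -2581$)
$\frac{1}{Y{\left(149 \right)} + O} = \frac{1}{\left(104 + 2 \cdot 149\right) - 2581} = \frac{1}{\left(104 + 298\right) - 2581} = \frac{1}{402 - 2581} = \frac{1}{-2179} = - \frac{1}{2179}$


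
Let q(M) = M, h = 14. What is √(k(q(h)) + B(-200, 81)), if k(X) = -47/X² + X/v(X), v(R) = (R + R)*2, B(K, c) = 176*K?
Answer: I*√6899198/14 ≈ 187.62*I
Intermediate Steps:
v(R) = 4*R (v(R) = (2*R)*2 = 4*R)
k(X) = ¼ - 47/X² (k(X) = -47/X² + X/((4*X)) = -47/X² + X*(1/(4*X)) = -47/X² + ¼ = ¼ - 47/X²)
√(k(q(h)) + B(-200, 81)) = √((¼ - 47/14²) + 176*(-200)) = √((¼ - 47*1/196) - 35200) = √((¼ - 47/196) - 35200) = √(1/98 - 35200) = √(-3449599/98) = I*√6899198/14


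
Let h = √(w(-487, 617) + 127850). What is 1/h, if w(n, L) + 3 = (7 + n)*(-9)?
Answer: √132167/132167 ≈ 0.0027507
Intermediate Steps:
w(n, L) = -66 - 9*n (w(n, L) = -3 + (7 + n)*(-9) = -3 + (-63 - 9*n) = -66 - 9*n)
h = √132167 (h = √((-66 - 9*(-487)) + 127850) = √((-66 + 4383) + 127850) = √(4317 + 127850) = √132167 ≈ 363.55)
1/h = 1/(√132167) = √132167/132167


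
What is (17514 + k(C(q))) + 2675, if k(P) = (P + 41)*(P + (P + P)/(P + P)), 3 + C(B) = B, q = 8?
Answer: 20465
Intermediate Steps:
C(B) = -3 + B
k(P) = (1 + P)*(41 + P) (k(P) = (41 + P)*(P + (2*P)/((2*P))) = (41 + P)*(P + (2*P)*(1/(2*P))) = (41 + P)*(P + 1) = (41 + P)*(1 + P) = (1 + P)*(41 + P))
(17514 + k(C(q))) + 2675 = (17514 + (41 + (-3 + 8)**2 + 42*(-3 + 8))) + 2675 = (17514 + (41 + 5**2 + 42*5)) + 2675 = (17514 + (41 + 25 + 210)) + 2675 = (17514 + 276) + 2675 = 17790 + 2675 = 20465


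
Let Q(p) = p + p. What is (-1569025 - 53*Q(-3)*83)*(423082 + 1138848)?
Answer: -2409481637830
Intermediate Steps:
Q(p) = 2*p
(-1569025 - 53*Q(-3)*83)*(423082 + 1138848) = (-1569025 - 106*(-3)*83)*(423082 + 1138848) = (-1569025 - 53*(-6)*83)*1561930 = (-1569025 + 318*83)*1561930 = (-1569025 + 26394)*1561930 = -1542631*1561930 = -2409481637830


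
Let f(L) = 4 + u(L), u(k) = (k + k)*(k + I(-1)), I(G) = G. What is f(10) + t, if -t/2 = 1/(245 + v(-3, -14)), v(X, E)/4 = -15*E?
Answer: 199638/1085 ≈ 184.00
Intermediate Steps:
v(X, E) = -60*E (v(X, E) = 4*(-15*E) = -60*E)
u(k) = 2*k*(-1 + k) (u(k) = (k + k)*(k - 1) = (2*k)*(-1 + k) = 2*k*(-1 + k))
f(L) = 4 + 2*L*(-1 + L)
t = -2/1085 (t = -2/(245 - 60*(-14)) = -2/(245 + 840) = -2/1085 ≈ -0.0018433)
f(10) + t = (4 + 2*10*(-1 + 10)) - 2/1085 = (4 + 2*10*9) - 2/1085 = (4 + 180) - 2/1085 = 184 - 2/1085 = 199638/1085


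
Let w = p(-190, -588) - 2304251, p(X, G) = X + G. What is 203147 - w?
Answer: 2508176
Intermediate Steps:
p(X, G) = G + X
w = -2305029 (w = (-588 - 190) - 2304251 = -778 - 2304251 = -2305029)
203147 - w = 203147 - 1*(-2305029) = 203147 + 2305029 = 2508176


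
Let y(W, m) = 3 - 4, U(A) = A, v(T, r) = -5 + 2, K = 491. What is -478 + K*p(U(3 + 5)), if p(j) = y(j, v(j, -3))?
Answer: -969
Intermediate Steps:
v(T, r) = -3
y(W, m) = -1
p(j) = -1
-478 + K*p(U(3 + 5)) = -478 + 491*(-1) = -478 - 491 = -969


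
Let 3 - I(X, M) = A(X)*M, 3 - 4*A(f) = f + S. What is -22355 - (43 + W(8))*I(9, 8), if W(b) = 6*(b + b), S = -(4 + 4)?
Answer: -22216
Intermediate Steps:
S = -8 (S = -1*8 = -8)
A(f) = 11/4 - f/4 (A(f) = ¾ - (f - 8)/4 = ¾ - (-8 + f)/4 = ¾ + (2 - f/4) = 11/4 - f/4)
W(b) = 12*b (W(b) = 6*(2*b) = 12*b)
I(X, M) = 3 - M*(11/4 - X/4) (I(X, M) = 3 - (11/4 - X/4)*M = 3 - M*(11/4 - X/4))
-22355 - (43 + W(8))*I(9, 8) = -22355 - (43 + 12*8)*(3 + (¼)*8*(-11 + 9)) = -22355 - (43 + 96)*(3 + (¼)*8*(-2)) = -22355 - 139*(3 - 4) = -22355 - 139*(-1) = -22355 - 1*(-139) = -22355 + 139 = -22216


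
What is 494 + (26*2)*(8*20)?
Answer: 8814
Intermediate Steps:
494 + (26*2)*(8*20) = 494 + 52*160 = 494 + 8320 = 8814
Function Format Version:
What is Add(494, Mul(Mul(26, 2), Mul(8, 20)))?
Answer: 8814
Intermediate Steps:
Add(494, Mul(Mul(26, 2), Mul(8, 20))) = Add(494, Mul(52, 160)) = Add(494, 8320) = 8814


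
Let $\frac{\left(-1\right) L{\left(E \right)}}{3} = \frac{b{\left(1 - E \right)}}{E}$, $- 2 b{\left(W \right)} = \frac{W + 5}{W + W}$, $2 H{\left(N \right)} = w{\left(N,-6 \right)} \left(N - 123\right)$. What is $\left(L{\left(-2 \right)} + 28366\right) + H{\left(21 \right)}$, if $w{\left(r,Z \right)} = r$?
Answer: $27294$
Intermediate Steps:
$H{\left(N \right)} = \frac{N \left(-123 + N\right)}{2}$ ($H{\left(N \right)} = \frac{N \left(N - 123\right)}{2} = \frac{N \left(-123 + N\right)}{2}$)
$b{\left(W \right)} = - \frac{5 + W}{4 W}$ ($b{\left(W \right)} = - \frac{\left(W + 5\right) \frac{1}{W + W}}{2} = - \frac{\left(5 + W\right) \frac{1}{2 W}}{2} = - \frac{\frac{1}{2} \frac{1}{W} \left(5 + W\right)}{2} = - \frac{5 + W}{4 W}$)
$L{\left(E \right)} = - \frac{3 \left(-6 + E\right)}{4 E \left(1 - E\right)}$ ($L{\left(E \right)} = - 3 \frac{\frac{1}{4} \frac{1}{1 - E} \left(-5 - \left(1 - E\right)\right)}{E} = - 3 \frac{\frac{1}{4} \frac{1}{1 - E} \left(-5 + \left(-1 + E\right)\right)}{E} = - 3 \frac{\frac{1}{4} \frac{1}{1 - E} \left(-6 + E\right)}{E} = - 3 \frac{-6 + E}{4 E \left(1 - E\right)} = - \frac{3 \left(-6 + E\right)}{4 E \left(1 - E\right)}$)
$\left(L{\left(-2 \right)} + 28366\right) + H{\left(21 \right)} = \left(\frac{3 \left(-6 - 2\right)}{4 \left(-2\right) \left(-1 - 2\right)} + 28366\right) + \frac{1}{2} \cdot 21 \left(-123 + 21\right) = \left(\frac{3}{4} \left(- \frac{1}{2}\right) \frac{1}{-3} \left(-8\right) + 28366\right) + \frac{1}{2} \cdot 21 \left(-102\right) = \left(\frac{3}{4} \left(- \frac{1}{2}\right) \left(- \frac{1}{3}\right) \left(-8\right) + 28366\right) - 1071 = \left(-1 + 28366\right) - 1071 = 28365 - 1071 = 27294$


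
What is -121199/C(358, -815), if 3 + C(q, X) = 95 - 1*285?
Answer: 121199/193 ≈ 627.97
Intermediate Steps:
C(q, X) = -193 (C(q, X) = -3 + (95 - 1*285) = -3 + (95 - 285) = -3 - 190 = -193)
-121199/C(358, -815) = -121199/(-193) = -121199*(-1/193) = 121199/193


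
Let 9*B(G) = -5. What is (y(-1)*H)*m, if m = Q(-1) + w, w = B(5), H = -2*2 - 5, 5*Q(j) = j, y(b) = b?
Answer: -34/5 ≈ -6.8000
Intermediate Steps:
Q(j) = j/5
B(G) = -5/9 (B(G) = (1/9)*(-5) = -5/9)
H = -9 (H = -4 - 5 = -9)
w = -5/9 ≈ -0.55556
m = -34/45 (m = (1/5)*(-1) - 5/9 = -1/5 - 5/9 = -34/45 ≈ -0.75556)
(y(-1)*H)*m = -1*(-9)*(-34/45) = 9*(-34/45) = -34/5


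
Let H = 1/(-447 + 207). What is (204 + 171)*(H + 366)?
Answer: 2195975/16 ≈ 1.3725e+5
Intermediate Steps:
H = -1/240 (H = 1/(-240) = -1/240 ≈ -0.0041667)
(204 + 171)*(H + 366) = (204 + 171)*(-1/240 + 366) = 375*(87839/240) = 2195975/16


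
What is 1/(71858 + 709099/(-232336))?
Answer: 232336/16694491189 ≈ 1.3917e-5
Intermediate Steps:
1/(71858 + 709099/(-232336)) = 1/(71858 + 709099*(-1/232336)) = 1/(71858 - 709099/232336) = 1/(16694491189/232336) = 232336/16694491189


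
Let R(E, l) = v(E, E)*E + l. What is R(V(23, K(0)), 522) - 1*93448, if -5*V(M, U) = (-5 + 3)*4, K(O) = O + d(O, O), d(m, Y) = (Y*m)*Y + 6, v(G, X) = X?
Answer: -2323086/25 ≈ -92924.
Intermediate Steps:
d(m, Y) = 6 + m*Y² (d(m, Y) = m*Y² + 6 = 6 + m*Y²)
K(O) = 6 + O + O³ (K(O) = O + (6 + O*O²) = O + (6 + O³) = 6 + O + O³)
V(M, U) = 8/5 (V(M, U) = -(-5 + 3)*4/5 = -(-2)*4/5 = -⅕*(-8) = 8/5)
R(E, l) = l + E² (R(E, l) = E*E + l = E² + l = l + E²)
R(V(23, K(0)), 522) - 1*93448 = (522 + (8/5)²) - 1*93448 = (522 + 64/25) - 93448 = 13114/25 - 93448 = -2323086/25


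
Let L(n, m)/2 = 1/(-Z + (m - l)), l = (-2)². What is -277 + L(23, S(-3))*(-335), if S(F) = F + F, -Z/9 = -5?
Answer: -2913/11 ≈ -264.82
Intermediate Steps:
Z = 45 (Z = -9*(-5) = 45)
S(F) = 2*F
l = 4
L(n, m) = 2/(-49 + m) (L(n, m) = 2/(-1*45 + (m - 1*4)) = 2/(-45 + (m - 4)) = 2/(-45 + (-4 + m)) = 2/(-49 + m))
-277 + L(23, S(-3))*(-335) = -277 + (2/(-49 + 2*(-3)))*(-335) = -277 + (2/(-49 - 6))*(-335) = -277 + (2/(-55))*(-335) = -277 + (2*(-1/55))*(-335) = -277 - 2/55*(-335) = -277 + 134/11 = -2913/11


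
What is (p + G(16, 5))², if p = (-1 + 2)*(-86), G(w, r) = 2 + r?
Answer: 6241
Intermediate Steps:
p = -86 (p = 1*(-86) = -86)
(p + G(16, 5))² = (-86 + (2 + 5))² = (-86 + 7)² = (-79)² = 6241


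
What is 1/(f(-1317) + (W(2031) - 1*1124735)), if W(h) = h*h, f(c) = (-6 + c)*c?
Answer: 1/4742617 ≈ 2.1085e-7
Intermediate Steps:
f(c) = c*(-6 + c)
W(h) = h²
1/(f(-1317) + (W(2031) - 1*1124735)) = 1/(-1317*(-6 - 1317) + (2031² - 1*1124735)) = 1/(-1317*(-1323) + (4124961 - 1124735)) = 1/(1742391 + 3000226) = 1/4742617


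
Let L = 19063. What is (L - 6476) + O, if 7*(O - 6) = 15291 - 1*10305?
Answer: 93137/7 ≈ 13305.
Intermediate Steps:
O = 5028/7 (O = 6 + (15291 - 1*10305)/7 = 6 + (15291 - 10305)/7 = 6 + (1/7)*4986 = 6 + 4986/7 = 5028/7 ≈ 718.29)
(L - 6476) + O = (19063 - 6476) + 5028/7 = 12587 + 5028/7 = 93137/7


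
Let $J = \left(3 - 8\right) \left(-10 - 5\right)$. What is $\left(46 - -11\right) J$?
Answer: $4275$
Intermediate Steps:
$J = 75$ ($J = \left(-5\right) \left(-15\right) = 75$)
$\left(46 - -11\right) J = \left(46 - -11\right) 75 = \left(46 + 11\right) 75 = 57 \cdot 75 = 4275$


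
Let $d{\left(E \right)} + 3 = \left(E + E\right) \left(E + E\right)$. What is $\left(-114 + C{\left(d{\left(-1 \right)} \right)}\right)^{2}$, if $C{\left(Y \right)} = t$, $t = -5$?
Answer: $14161$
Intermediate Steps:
$d{\left(E \right)} = -3 + 4 E^{2}$ ($d{\left(E \right)} = -3 + \left(E + E\right) \left(E + E\right) = -3 + 2 E 2 E = -3 + 4 E^{2}$)
$C{\left(Y \right)} = -5$
$\left(-114 + C{\left(d{\left(-1 \right)} \right)}\right)^{2} = \left(-114 - 5\right)^{2} = \left(-119\right)^{2} = 14161$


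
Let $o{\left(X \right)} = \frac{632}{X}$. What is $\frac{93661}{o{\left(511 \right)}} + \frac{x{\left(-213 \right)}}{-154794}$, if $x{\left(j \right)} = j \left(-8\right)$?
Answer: $\frac{1234759851541}{16304968} \approx 75729.0$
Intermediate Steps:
$x{\left(j \right)} = - 8 j$
$\frac{93661}{o{\left(511 \right)}} + \frac{x{\left(-213 \right)}}{-154794} = \frac{93661}{632 \cdot \frac{1}{511}} + \frac{\left(-8\right) \left(-213\right)}{-154794} = \frac{93661}{632 \cdot \frac{1}{511}} + 1704 \left(- \frac{1}{154794}\right) = \frac{93661}{\frac{632}{511}} - \frac{284}{25799} = 93661 \cdot \frac{511}{632} - \frac{284}{25799} = \frac{47860771}{632} - \frac{284}{25799} = \frac{1234759851541}{16304968}$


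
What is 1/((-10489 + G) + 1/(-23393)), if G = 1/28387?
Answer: -664057091/6965294832493 ≈ -9.5338e-5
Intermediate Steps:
G = 1/28387 ≈ 3.5227e-5
1/((-10489 + G) + 1/(-23393)) = 1/((-10489 + 1/28387) + 1/(-23393)) = 1/(-297751242/28387 - 1/23393) = 1/(-6965294832493/664057091) = -664057091/6965294832493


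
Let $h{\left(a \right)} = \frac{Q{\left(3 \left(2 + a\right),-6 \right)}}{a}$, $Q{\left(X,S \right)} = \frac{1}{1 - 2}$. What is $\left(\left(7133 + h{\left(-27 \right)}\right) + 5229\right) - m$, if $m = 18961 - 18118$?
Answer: $\frac{311014}{27} \approx 11519.0$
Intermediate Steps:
$m = 843$
$Q{\left(X,S \right)} = -1$ ($Q{\left(X,S \right)} = \frac{1}{-1} = -1$)
$h{\left(a \right)} = - \frac{1}{a}$
$\left(\left(7133 + h{\left(-27 \right)}\right) + 5229\right) - m = \left(\left(7133 - \frac{1}{-27}\right) + 5229\right) - 843 = \left(\left(7133 - - \frac{1}{27}\right) + 5229\right) - 843 = \left(\left(7133 + \frac{1}{27}\right) + 5229\right) - 843 = \left(\frac{192592}{27} + 5229\right) - 843 = \frac{333775}{27} - 843 = \frac{311014}{27}$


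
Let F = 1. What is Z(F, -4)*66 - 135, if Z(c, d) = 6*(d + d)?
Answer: -3303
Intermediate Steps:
Z(c, d) = 12*d (Z(c, d) = 6*(2*d) = 12*d)
Z(F, -4)*66 - 135 = (12*(-4))*66 - 135 = -48*66 - 135 = -3168 - 135 = -3303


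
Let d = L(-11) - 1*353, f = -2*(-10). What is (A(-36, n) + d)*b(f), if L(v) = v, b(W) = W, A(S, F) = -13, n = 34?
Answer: -7540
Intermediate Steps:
f = 20
d = -364 (d = -11 - 1*353 = -11 - 353 = -364)
(A(-36, n) + d)*b(f) = (-13 - 364)*20 = -377*20 = -7540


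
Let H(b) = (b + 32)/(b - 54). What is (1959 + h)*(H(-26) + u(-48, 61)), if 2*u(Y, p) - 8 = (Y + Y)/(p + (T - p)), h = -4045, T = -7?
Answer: -449831/20 ≈ -22492.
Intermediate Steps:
H(b) = (32 + b)/(-54 + b)
u(Y, p) = 4 - Y/7 (u(Y, p) = 4 + ((Y + Y)/(p + (-7 - p)))/2 = 4 + ((2*Y)/(-7))/2 = 4 + ((2*Y)*(-⅐))/2 = 4 + (-2*Y/7)/2 = 4 - Y/7)
(1959 + h)*(H(-26) + u(-48, 61)) = (1959 - 4045)*((32 - 26)/(-54 - 26) + (4 - ⅐*(-48))) = -2086*(6/(-80) + (4 + 48/7)) = -2086*(-1/80*6 + 76/7) = -2086*(-3/40 + 76/7) = -2086*3019/280 = -449831/20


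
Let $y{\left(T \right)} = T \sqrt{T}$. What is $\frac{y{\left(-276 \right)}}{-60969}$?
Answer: $\frac{184 i \sqrt{69}}{20323} \approx 0.075206 i$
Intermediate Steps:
$y{\left(T \right)} = T^{\frac{3}{2}}$
$\frac{y{\left(-276 \right)}}{-60969} = \frac{\left(-276\right)^{\frac{3}{2}}}{-60969} = - 552 i \sqrt{69} \left(- \frac{1}{60969}\right) = \frac{184 i \sqrt{69}}{20323}$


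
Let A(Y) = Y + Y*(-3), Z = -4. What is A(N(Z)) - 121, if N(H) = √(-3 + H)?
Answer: -121 - 2*I*√7 ≈ -121.0 - 5.2915*I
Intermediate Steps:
A(Y) = -2*Y (A(Y) = Y - 3*Y = -2*Y)
A(N(Z)) - 121 = -2*√(-3 - 4) - 121 = -2*I*√7 - 121 = -121 - 2*I*√7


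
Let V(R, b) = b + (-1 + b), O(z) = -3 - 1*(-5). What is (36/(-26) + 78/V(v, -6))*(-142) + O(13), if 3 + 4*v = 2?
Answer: 13658/13 ≈ 1050.6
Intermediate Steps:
O(z) = 2 (O(z) = -3 + 5 = 2)
v = -¼ (v = -¾ + (¼)*2 = -¾ + ½ = -¼ ≈ -0.25000)
V(R, b) = -1 + 2*b
(36/(-26) + 78/V(v, -6))*(-142) + O(13) = (36/(-26) + 78/(-1 + 2*(-6)))*(-142) + 2 = (36*(-1/26) + 78/(-1 - 12))*(-142) + 2 = (-18/13 + 78/(-13))*(-142) + 2 = (-18/13 + 78*(-1/13))*(-142) + 2 = (-18/13 - 6)*(-142) + 2 = -96/13*(-142) + 2 = 13632/13 + 2 = 13658/13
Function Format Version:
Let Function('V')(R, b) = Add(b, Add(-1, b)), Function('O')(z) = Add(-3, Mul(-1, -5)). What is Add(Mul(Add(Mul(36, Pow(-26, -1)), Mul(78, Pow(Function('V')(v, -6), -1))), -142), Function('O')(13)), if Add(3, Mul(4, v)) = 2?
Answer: Rational(13658, 13) ≈ 1050.6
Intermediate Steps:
Function('O')(z) = 2 (Function('O')(z) = Add(-3, 5) = 2)
v = Rational(-1, 4) (v = Add(Rational(-3, 4), Mul(Rational(1, 4), 2)) = Add(Rational(-3, 4), Rational(1, 2)) = Rational(-1, 4) ≈ -0.25000)
Function('V')(R, b) = Add(-1, Mul(2, b))
Add(Mul(Add(Mul(36, Pow(-26, -1)), Mul(78, Pow(Function('V')(v, -6), -1))), -142), Function('O')(13)) = Add(Mul(Add(Mul(36, Pow(-26, -1)), Mul(78, Pow(Add(-1, Mul(2, -6)), -1))), -142), 2) = Add(Mul(Add(Mul(36, Rational(-1, 26)), Mul(78, Pow(Add(-1, -12), -1))), -142), 2) = Add(Mul(Add(Rational(-18, 13), Mul(78, Pow(-13, -1))), -142), 2) = Add(Mul(Add(Rational(-18, 13), Mul(78, Rational(-1, 13))), -142), 2) = Add(Mul(Add(Rational(-18, 13), -6), -142), 2) = Add(Mul(Rational(-96, 13), -142), 2) = Add(Rational(13632, 13), 2) = Rational(13658, 13)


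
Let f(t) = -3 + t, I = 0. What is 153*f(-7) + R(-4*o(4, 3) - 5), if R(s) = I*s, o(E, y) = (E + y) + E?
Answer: -1530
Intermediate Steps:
o(E, y) = y + 2*E
R(s) = 0 (R(s) = 0*s = 0)
153*f(-7) + R(-4*o(4, 3) - 5) = 153*(-3 - 7) + 0 = 153*(-10) + 0 = -1530 + 0 = -1530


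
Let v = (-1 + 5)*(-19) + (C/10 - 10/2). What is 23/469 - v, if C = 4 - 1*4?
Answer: 38012/469 ≈ 81.049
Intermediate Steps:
C = 0 (C = 4 - 4 = 0)
v = -81 (v = (-1 + 5)*(-19) + (0/10 - 10/2) = 4*(-19) + (0*(⅒) - 10*½) = -76 + (0 - 5) = -76 - 5 = -81)
23/469 - v = 23/469 - 1*(-81) = 23*(1/469) + 81 = 23/469 + 81 = 38012/469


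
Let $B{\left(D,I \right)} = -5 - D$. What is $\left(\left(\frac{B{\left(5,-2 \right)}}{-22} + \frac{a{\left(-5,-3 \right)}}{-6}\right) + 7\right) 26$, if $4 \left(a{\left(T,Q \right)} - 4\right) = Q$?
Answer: $\frac{23725}{132} \approx 179.73$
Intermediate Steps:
$a{\left(T,Q \right)} = 4 + \frac{Q}{4}$
$\left(\left(\frac{B{\left(5,-2 \right)}}{-22} + \frac{a{\left(-5,-3 \right)}}{-6}\right) + 7\right) 26 = \left(\left(\frac{-5 - 5}{-22} + \frac{4 + \frac{1}{4} \left(-3\right)}{-6}\right) + 7\right) 26 = \left(\left(\left(-5 - 5\right) \left(- \frac{1}{22}\right) + \left(4 - \frac{3}{4}\right) \left(- \frac{1}{6}\right)\right) + 7\right) 26 = \left(\left(\left(-10\right) \left(- \frac{1}{22}\right) + \frac{13}{4} \left(- \frac{1}{6}\right)\right) + 7\right) 26 = \left(\left(\frac{5}{11} - \frac{13}{24}\right) + 7\right) 26 = \left(- \frac{23}{264} + 7\right) 26 = \frac{1825}{264} \cdot 26 = \frac{23725}{132}$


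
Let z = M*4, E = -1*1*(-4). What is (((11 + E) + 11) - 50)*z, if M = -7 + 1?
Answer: 576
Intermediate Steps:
M = -6
E = 4 (E = -1*(-4) = 4)
z = -24 (z = -6*4 = -24)
(((11 + E) + 11) - 50)*z = (((11 + 4) + 11) - 50)*(-24) = ((15 + 11) - 50)*(-24) = (26 - 50)*(-24) = -24*(-24) = 576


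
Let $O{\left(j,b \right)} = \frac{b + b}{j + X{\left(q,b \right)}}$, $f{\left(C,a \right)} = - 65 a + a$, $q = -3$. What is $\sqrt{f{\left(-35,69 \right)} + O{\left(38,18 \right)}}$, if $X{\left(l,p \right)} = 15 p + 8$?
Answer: $\frac{i \sqrt{27559545}}{79} \approx 66.452 i$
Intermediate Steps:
$f{\left(C,a \right)} = - 64 a$
$X{\left(l,p \right)} = 8 + 15 p$
$O{\left(j,b \right)} = \frac{2 b}{8 + j + 15 b}$ ($O{\left(j,b \right)} = \frac{b + b}{j + \left(8 + 15 b\right)} = \frac{2 b}{8 + j + 15 b}$)
$\sqrt{f{\left(-35,69 \right)} + O{\left(38,18 \right)}} = \sqrt{\left(-64\right) 69 + 2 \cdot 18 \frac{1}{8 + 38 + 15 \cdot 18}} = \sqrt{-4416 + 2 \cdot 18 \frac{1}{8 + 38 + 270}} = \sqrt{-4416 + 2 \cdot 18 \cdot \frac{1}{316}} = \sqrt{-4416 + \frac{9}{79}} = \sqrt{- \frac{348855}{79}} = \frac{i \sqrt{27559545}}{79}$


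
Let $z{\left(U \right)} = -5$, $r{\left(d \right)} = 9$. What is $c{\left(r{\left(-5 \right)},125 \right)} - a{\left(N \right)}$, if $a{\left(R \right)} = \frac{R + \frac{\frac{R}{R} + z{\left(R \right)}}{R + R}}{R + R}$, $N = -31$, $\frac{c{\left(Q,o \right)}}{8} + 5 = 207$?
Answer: $\frac{3104993}{1922} \approx 1615.5$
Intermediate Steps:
$c{\left(Q,o \right)} = 1616$ ($c{\left(Q,o \right)} = -40 + 8 \cdot 207 = -40 + 1656 = 1616$)
$a{\left(R \right)} = \frac{R - \frac{2}{R}}{2 R}$ ($a{\left(R \right)} = \frac{R + \frac{\frac{R}{R} - 5}{R + R}}{R + R} = \frac{R + \frac{1 - 5}{2 R}}{2 R} = \left(R - 4 \frac{1}{2 R}\right) \frac{1}{2 R} = \left(R - \frac{2}{R}\right) \frac{1}{2 R} = \frac{R - \frac{2}{R}}{2 R}$)
$c{\left(r{\left(-5 \right)},125 \right)} - a{\left(N \right)} = 1616 - \left(\frac{1}{2} - \frac{1}{961}\right) = 1616 - \frac{959}{1922} = \frac{3104993}{1922}$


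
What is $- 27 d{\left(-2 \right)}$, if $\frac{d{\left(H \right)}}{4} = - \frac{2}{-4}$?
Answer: $-54$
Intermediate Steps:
$d{\left(H \right)} = 2$ ($d{\left(H \right)} = 4 \left(- \frac{2}{-4}\right) = 4 \left(\left(-2\right) \left(- \frac{1}{4}\right)\right) = 4 \cdot \frac{1}{2} = 2$)
$- 27 d{\left(-2 \right)} = \left(-27\right) 2 = -54$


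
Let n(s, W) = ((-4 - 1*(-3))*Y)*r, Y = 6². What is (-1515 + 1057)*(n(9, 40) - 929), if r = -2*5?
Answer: 260602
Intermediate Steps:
r = -10
Y = 36
n(s, W) = 360 (n(s, W) = ((-4 - 1*(-3))*36)*(-10) = ((-4 + 3)*36)*(-10) = -1*36*(-10) = -36*(-10) = 360)
(-1515 + 1057)*(n(9, 40) - 929) = (-1515 + 1057)*(360 - 929) = -458*(-569) = 260602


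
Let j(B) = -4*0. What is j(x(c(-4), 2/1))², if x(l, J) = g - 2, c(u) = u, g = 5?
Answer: 0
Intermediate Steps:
x(l, J) = 3 (x(l, J) = 5 - 2 = 3)
j(B) = 0
j(x(c(-4), 2/1))² = 0² = 0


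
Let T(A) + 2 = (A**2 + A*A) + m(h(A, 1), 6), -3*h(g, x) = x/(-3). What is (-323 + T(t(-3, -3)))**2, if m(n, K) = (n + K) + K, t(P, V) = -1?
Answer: 7828804/81 ≈ 96652.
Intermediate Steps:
h(g, x) = x/9 (h(g, x) = -x/(3*(-3)) = -x*(-1)/(3*3) = -(-1)*x/9 = x/9)
m(n, K) = n + 2*K (m(n, K) = (K + n) + K = n + 2*K)
T(A) = 91/9 + 2*A**2 (T(A) = -2 + ((A**2 + A*A) + ((1/9)*1 + 2*6)) = -2 + ((A**2 + A**2) + (1/9 + 12)) = -2 + (2*A**2 + 109/9) = -2 + (109/9 + 2*A**2) = 91/9 + 2*A**2)
(-323 + T(t(-3, -3)))**2 = (-323 + (91/9 + 2*(-1)**2))**2 = (-323 + (91/9 + 2*1))**2 = (-323 + (91/9 + 2))**2 = (-323 + 109/9)**2 = (-2798/9)**2 = 7828804/81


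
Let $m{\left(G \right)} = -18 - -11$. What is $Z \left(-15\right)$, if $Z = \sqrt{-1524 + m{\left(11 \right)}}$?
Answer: $- 15 i \sqrt{1531} \approx - 586.92 i$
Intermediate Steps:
$m{\left(G \right)} = -7$ ($m{\left(G \right)} = -18 + 11 = -7$)
$Z = i \sqrt{1531}$ ($Z = \sqrt{-1524 - 7} = \sqrt{-1531} = i \sqrt{1531} \approx 39.128 i$)
$Z \left(-15\right) = i \sqrt{1531} \left(-15\right) = - 15 i \sqrt{1531}$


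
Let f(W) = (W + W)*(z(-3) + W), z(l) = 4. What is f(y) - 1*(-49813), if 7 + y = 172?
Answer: 105583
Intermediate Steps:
y = 165 (y = -7 + 172 = 165)
f(W) = 2*W*(4 + W) (f(W) = (W + W)*(4 + W) = (2*W)*(4 + W) = 2*W*(4 + W))
f(y) - 1*(-49813) = 2*165*(4 + 165) - 1*(-49813) = 2*165*169 + 49813 = 55770 + 49813 = 105583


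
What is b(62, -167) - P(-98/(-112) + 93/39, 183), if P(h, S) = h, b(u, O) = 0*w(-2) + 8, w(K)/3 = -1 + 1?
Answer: 493/104 ≈ 4.7404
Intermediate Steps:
w(K) = 0 (w(K) = 3*(-1 + 1) = 3*0 = 0)
b(u, O) = 8 (b(u, O) = 0*0 + 8 = 0 + 8 = 8)
b(62, -167) - P(-98/(-112) + 93/39, 183) = 8 - (-98/(-112) + 93/39) = 8 - (-98*(-1/112) + 93*(1/39)) = 8 - (7/8 + 31/13) = 8 - 1*339/104 = 8 - 339/104 = 493/104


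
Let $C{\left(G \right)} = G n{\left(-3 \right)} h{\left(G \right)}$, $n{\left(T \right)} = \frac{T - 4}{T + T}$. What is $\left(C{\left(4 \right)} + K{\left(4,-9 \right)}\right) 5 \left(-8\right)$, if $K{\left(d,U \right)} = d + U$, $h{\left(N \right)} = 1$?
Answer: $\frac{40}{3} \approx 13.333$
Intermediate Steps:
$n{\left(T \right)} = \frac{-4 + T}{2 T}$
$C{\left(G \right)} = \frac{7 G}{6}$ ($C{\left(G \right)} = G \frac{-4 - 3}{2 \left(-3\right)} 1 = G \frac{1}{2} \left(- \frac{1}{3}\right) \left(-7\right) 1 = G \frac{7}{6} \cdot 1 = \frac{7 G}{6} \cdot 1 = \frac{7 G}{6}$)
$K{\left(d,U \right)} = U + d$
$\left(C{\left(4 \right)} + K{\left(4,-9 \right)}\right) 5 \left(-8\right) = \left(\frac{7}{6} \cdot 4 + \left(-9 + 4\right)\right) 5 \left(-8\right) = \left(\frac{14}{3} - 5\right) \left(-40\right) = \left(- \frac{1}{3}\right) \left(-40\right) = \frac{40}{3}$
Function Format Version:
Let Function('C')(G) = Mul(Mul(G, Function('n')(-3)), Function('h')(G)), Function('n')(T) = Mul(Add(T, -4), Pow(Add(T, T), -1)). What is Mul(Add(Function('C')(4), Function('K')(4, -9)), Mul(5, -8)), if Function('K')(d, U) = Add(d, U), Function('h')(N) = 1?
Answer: Rational(40, 3) ≈ 13.333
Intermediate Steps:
Function('n')(T) = Mul(Rational(1, 2), Pow(T, -1), Add(-4, T)) (Function('n')(T) = Mul(Add(-4, T), Pow(Mul(2, T), -1)) = Mul(Add(-4, T), Mul(Rational(1, 2), Pow(T, -1))) = Mul(Rational(1, 2), Pow(T, -1), Add(-4, T)))
Function('C')(G) = Mul(Rational(7, 6), G) (Function('C')(G) = Mul(Mul(G, Mul(Rational(1, 2), Pow(-3, -1), Add(-4, -3))), 1) = Mul(Mul(G, Mul(Rational(1, 2), Rational(-1, 3), -7)), 1) = Mul(Mul(G, Rational(7, 6)), 1) = Mul(Mul(Rational(7, 6), G), 1) = Mul(Rational(7, 6), G))
Function('K')(d, U) = Add(U, d)
Mul(Add(Function('C')(4), Function('K')(4, -9)), Mul(5, -8)) = Mul(Add(Mul(Rational(7, 6), 4), Add(-9, 4)), Mul(5, -8)) = Mul(Add(Rational(14, 3), -5), -40) = Mul(Rational(-1, 3), -40) = Rational(40, 3)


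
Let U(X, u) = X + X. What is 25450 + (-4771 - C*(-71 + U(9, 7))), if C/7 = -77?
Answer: -7888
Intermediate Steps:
C = -539 (C = 7*(-77) = -539)
U(X, u) = 2*X
25450 + (-4771 - C*(-71 + U(9, 7))) = 25450 + (-4771 - (-539)*(-71 + 2*9)) = 25450 + (-4771 - (-539)*(-71 + 18)) = 25450 + (-4771 - (-539)*(-53)) = 25450 + (-4771 - 1*28567) = 25450 + (-4771 - 28567) = 25450 - 33338 = -7888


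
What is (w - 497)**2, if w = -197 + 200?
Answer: 244036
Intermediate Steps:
w = 3
(w - 497)**2 = (3 - 497)**2 = (-494)**2 = 244036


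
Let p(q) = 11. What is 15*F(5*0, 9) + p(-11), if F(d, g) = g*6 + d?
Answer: 821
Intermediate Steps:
F(d, g) = d + 6*g (F(d, g) = 6*g + d = d + 6*g)
15*F(5*0, 9) + p(-11) = 15*(5*0 + 6*9) + 11 = 15*(0 + 54) + 11 = 15*54 + 11 = 810 + 11 = 821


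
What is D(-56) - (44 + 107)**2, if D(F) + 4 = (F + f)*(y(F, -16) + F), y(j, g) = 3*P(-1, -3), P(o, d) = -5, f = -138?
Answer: -9031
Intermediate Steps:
y(j, g) = -15 (y(j, g) = 3*(-5) = -15)
D(F) = -4 + (-138 + F)*(-15 + F) (D(F) = -4 + (F - 138)*(-15 + F) = -4 + (-138 + F)*(-15 + F))
D(-56) - (44 + 107)**2 = (2066 + (-56)**2 - 153*(-56)) - (44 + 107)**2 = (2066 + 3136 + 8568) - 1*151**2 = 13770 - 1*22801 = 13770 - 22801 = -9031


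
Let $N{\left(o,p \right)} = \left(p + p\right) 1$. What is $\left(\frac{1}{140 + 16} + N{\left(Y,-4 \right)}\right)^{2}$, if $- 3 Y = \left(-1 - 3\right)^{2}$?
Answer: $\frac{1555009}{24336} \approx 63.897$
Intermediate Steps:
$Y = - \frac{16}{3}$ ($Y = - \frac{\left(-1 - 3\right)^{2}}{3} = - \frac{\left(-4\right)^{2}}{3} = \left(- \frac{1}{3}\right) 16 = - \frac{16}{3} \approx -5.3333$)
$N{\left(o,p \right)} = 2 p$ ($N{\left(o,p \right)} = 2 p 1 = 2 p$)
$\left(\frac{1}{140 + 16} + N{\left(Y,-4 \right)}\right)^{2} = \left(\frac{1}{140 + 16} + 2 \left(-4\right)\right)^{2} = \left(\frac{1}{156} - 8\right)^{2} = \left(- \frac{1247}{156}\right)^{2} = \frac{1555009}{24336}$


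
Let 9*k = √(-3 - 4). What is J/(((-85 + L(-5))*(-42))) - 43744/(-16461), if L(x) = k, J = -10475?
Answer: (-48788685*I + 612416*√7)/(230454*(√7 + 765*I)) ≈ -0.27671 - 0.010148*I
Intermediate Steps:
k = I*√7/9 (k = √(-3 - 4)/9 = √(-7)/9 = (I*√7)/9 = I*√7/9 ≈ 0.29397*I)
L(x) = I*√7/9
J/(((-85 + L(-5))*(-42))) - 43744/(-16461) = -10475*(-1/(42*(-85 + I*√7/9))) - 43744/(-16461) = -10475/(3570 - 14*I*√7/3) - 43744*(-1/16461) = -10475/(3570 - 14*I*√7/3) + 43744/16461 = 43744/16461 - 10475/(3570 - 14*I*√7/3)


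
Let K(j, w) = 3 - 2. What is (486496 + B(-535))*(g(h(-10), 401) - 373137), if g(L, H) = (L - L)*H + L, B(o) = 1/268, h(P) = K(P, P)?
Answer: -12162454580836/67 ≈ -1.8153e+11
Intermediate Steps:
K(j, w) = 1
h(P) = 1
B(o) = 1/268
g(L, H) = L (g(L, H) = 0*H + L = 0 + L = L)
(486496 + B(-535))*(g(h(-10), 401) - 373137) = (486496 + 1/268)*(1 - 373137) = (130380929/268)*(-373136) = -12162454580836/67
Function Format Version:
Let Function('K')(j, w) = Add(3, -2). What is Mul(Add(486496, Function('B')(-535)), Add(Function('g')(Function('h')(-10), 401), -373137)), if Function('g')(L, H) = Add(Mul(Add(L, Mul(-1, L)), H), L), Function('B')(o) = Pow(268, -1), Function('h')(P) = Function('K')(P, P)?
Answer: Rational(-12162454580836, 67) ≈ -1.8153e+11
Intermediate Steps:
Function('K')(j, w) = 1
Function('h')(P) = 1
Function('B')(o) = Rational(1, 268)
Function('g')(L, H) = L (Function('g')(L, H) = Add(Mul(0, H), L) = Add(0, L) = L)
Mul(Add(486496, Function('B')(-535)), Add(Function('g')(Function('h')(-10), 401), -373137)) = Mul(Add(486496, Rational(1, 268)), Add(1, -373137)) = Mul(Rational(130380929, 268), -373136) = Rational(-12162454580836, 67)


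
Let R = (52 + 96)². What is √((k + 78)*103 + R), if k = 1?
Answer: √30041 ≈ 173.32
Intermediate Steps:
R = 21904 (R = 148² = 21904)
√((k + 78)*103 + R) = √((1 + 78)*103 + 21904) = √(79*103 + 21904) = √(8137 + 21904) = √30041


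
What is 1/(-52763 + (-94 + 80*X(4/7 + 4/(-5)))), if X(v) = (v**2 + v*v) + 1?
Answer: -245/12928317 ≈ -1.8951e-5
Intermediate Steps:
X(v) = 1 + 2*v**2 (X(v) = (v**2 + v**2) + 1 = 2*v**2 + 1 = 1 + 2*v**2)
1/(-52763 + (-94 + 80*X(4/7 + 4/(-5)))) = 1/(-52763 + (-94 + 80*(1 + 2*(4/7 + 4/(-5))**2))) = 1/(-52763 + (-94 + 80*(1 + 2*(4*(1/7) + 4*(-1/5))**2))) = 1/(-52763 + (-94 + 80*(1 + 2*(4/7 - 4/5)**2))) = 1/(-52763 + (-94 + 80*(1 + 2*(-8/35)**2))) = 1/(-52763 + (-94 + 80*(1 + 2*(64/1225)))) = 1/(-52763 + (-94 + 80*(1 + 128/1225))) = 1/(-52763 + (-94 + 80*(1353/1225))) = 1/(-52763 + (-94 + 21648/245)) = 1/(-52763 - 1382/245) = 1/(-12928317/245) = -245/12928317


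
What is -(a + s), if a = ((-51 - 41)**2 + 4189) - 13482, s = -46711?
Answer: 47540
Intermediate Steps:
a = -829 (a = ((-92)**2 + 4189) - 13482 = (8464 + 4189) - 13482 = 12653 - 13482 = -829)
-(a + s) = -(-829 - 46711) = -1*(-47540) = 47540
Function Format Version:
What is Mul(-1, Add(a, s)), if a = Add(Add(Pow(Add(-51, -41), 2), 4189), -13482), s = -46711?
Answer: 47540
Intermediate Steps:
a = -829 (a = Add(Add(Pow(-92, 2), 4189), -13482) = Add(Add(8464, 4189), -13482) = Add(12653, -13482) = -829)
Mul(-1, Add(a, s)) = Mul(-1, Add(-829, -46711)) = Mul(-1, -47540) = 47540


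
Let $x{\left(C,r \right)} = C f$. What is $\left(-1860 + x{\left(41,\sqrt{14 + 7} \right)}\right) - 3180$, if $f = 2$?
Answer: $-4958$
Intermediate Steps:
$x{\left(C,r \right)} = 2 C$ ($x{\left(C,r \right)} = C 2 = 2 C$)
$\left(-1860 + x{\left(41,\sqrt{14 + 7} \right)}\right) - 3180 = \left(-1860 + 2 \cdot 41\right) - 3180 = \left(-1860 + 82\right) - 3180 = -1778 - 3180 = -4958$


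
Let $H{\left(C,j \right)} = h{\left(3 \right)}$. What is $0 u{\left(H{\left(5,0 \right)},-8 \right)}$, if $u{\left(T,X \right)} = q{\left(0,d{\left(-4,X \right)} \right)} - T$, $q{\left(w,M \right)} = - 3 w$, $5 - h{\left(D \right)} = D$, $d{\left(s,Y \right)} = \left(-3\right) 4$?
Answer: $0$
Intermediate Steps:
$d{\left(s,Y \right)} = -12$
$h{\left(D \right)} = 5 - D$
$H{\left(C,j \right)} = 2$ ($H{\left(C,j \right)} = 5 - 3 = 2$)
$u{\left(T,X \right)} = - T$ ($u{\left(T,X \right)} = \left(-3\right) 0 - T = 0 - T = - T$)
$0 u{\left(H{\left(5,0 \right)},-8 \right)} = 0 \left(\left(-1\right) 2\right) = 0 \left(-2\right) = 0$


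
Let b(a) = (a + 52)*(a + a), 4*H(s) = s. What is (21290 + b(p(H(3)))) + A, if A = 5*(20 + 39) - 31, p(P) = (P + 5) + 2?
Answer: 179841/8 ≈ 22480.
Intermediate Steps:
H(s) = s/4
p(P) = 7 + P (p(P) = (5 + P) + 2 = 7 + P)
b(a) = 2*a*(52 + a) (b(a) = (52 + a)*(2*a) = 2*a*(52 + a))
A = 264 (A = 5*59 - 31 = 295 - 31 = 264)
(21290 + b(p(H(3)))) + A = (21290 + 2*(7 + (¼)*3)*(52 + (7 + (¼)*3))) + 264 = (21290 + 2*(7 + ¾)*(52 + (7 + ¾))) + 264 = (21290 + 2*(31/4)*(52 + 31/4)) + 264 = (21290 + 2*(31/4)*(239/4)) + 264 = (21290 + 7409/8) + 264 = 177729/8 + 264 = 179841/8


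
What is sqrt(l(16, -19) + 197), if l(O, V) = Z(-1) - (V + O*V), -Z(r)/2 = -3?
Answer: sqrt(526) ≈ 22.935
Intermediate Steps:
Z(r) = 6 (Z(r) = -2*(-3) = 6)
l(O, V) = 6 - V - O*V (l(O, V) = 6 - (V + O*V) = 6 + (-V - O*V) = 6 - V - O*V)
sqrt(l(16, -19) + 197) = sqrt((6 - 1*(-19) - 1*16*(-19)) + 197) = sqrt((6 + 19 + 304) + 197) = sqrt(329 + 197) = sqrt(526)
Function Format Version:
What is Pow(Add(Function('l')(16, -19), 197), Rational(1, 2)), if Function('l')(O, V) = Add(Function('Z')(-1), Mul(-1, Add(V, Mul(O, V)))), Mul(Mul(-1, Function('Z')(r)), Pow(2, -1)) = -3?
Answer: Pow(526, Rational(1, 2)) ≈ 22.935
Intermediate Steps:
Function('Z')(r) = 6 (Function('Z')(r) = Mul(-2, -3) = 6)
Function('l')(O, V) = Add(6, Mul(-1, V), Mul(-1, O, V)) (Function('l')(O, V) = Add(6, Mul(-1, Add(V, Mul(O, V)))) = Add(6, Add(Mul(-1, V), Mul(-1, O, V))) = Add(6, Mul(-1, V), Mul(-1, O, V)))
Pow(Add(Function('l')(16, -19), 197), Rational(1, 2)) = Pow(Add(Add(6, Mul(-1, -19), Mul(-1, 16, -19)), 197), Rational(1, 2)) = Pow(Add(Add(6, 19, 304), 197), Rational(1, 2)) = Pow(Add(329, 197), Rational(1, 2)) = Pow(526, Rational(1, 2))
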